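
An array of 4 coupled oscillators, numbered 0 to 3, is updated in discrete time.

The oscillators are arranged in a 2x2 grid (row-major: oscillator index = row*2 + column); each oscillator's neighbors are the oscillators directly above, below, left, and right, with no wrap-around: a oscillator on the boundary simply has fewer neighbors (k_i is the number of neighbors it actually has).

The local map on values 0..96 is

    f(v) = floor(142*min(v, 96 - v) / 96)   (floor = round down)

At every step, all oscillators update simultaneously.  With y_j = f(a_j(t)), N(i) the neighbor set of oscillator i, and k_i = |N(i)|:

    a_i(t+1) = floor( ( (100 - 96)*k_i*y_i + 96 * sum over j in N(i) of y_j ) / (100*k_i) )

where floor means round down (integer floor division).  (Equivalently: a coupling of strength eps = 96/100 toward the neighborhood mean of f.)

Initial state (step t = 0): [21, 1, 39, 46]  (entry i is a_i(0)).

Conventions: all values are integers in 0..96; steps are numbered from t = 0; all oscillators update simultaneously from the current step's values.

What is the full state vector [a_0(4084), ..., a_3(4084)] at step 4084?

Simulating step by step:
t=0: [21, 1, 39, 46]
t=1: [29, 47, 49, 30]
t=2: [67, 44, 44, 68]
t=3: [64, 42, 42, 64]
t=4: [61, 47, 47, 61]
t=5: [68, 51, 51, 68]
t=6: [65, 42, 42, 65]
t=7: [61, 45, 45, 61]
t=8: [65, 51, 51, 65]
t=9: [65, 45, 45, 65]
t=10: [65, 45, 45, 65]

Answer: [65, 45, 45, 65]
Key observation: The state at step 9, [65, 45, 45, 65], reappears at step 10: the system is in a cycle of period 1 from step 9 on.  Therefore the state at step 4084 equals the state at step 9 + ((4084 - 9) mod 1) = 9, which is [65, 45, 45, 65].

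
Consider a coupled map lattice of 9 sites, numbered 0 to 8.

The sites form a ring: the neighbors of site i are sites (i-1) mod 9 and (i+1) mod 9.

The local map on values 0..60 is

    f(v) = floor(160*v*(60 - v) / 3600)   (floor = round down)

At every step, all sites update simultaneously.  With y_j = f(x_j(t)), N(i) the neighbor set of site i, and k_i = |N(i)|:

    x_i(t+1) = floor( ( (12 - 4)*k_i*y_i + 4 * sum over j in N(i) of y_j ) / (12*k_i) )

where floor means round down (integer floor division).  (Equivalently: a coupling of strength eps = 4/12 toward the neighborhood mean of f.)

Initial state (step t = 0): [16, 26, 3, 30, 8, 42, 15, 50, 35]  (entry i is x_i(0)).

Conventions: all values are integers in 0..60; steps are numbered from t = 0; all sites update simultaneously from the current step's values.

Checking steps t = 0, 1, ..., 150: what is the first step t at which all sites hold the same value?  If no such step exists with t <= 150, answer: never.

Simulating step by step:
t=0: [16, 26, 3, 30, 8, 42, 15, 50, 35]  (not all equal)
t=1: [33, 32, 17, 30, 24, 30, 29, 26, 34]  (not all equal)
t=2: [39, 37, 34, 38, 38, 39, 39, 39, 39]  (not all equal)
t=3: [36, 37, 38, 37, 36, 36, 36, 36, 36]  (not all equal)
t=4: [37, 37, 37, 37, 37, 38, 38, 38, 38]  (not all equal)
t=5: [37, 37, 37, 37, 37, 37, 37, 37, 37]  (all equal)

Answer: 5
Key observation: Synchronization is absorbing here: once all sites are equal they stay equal, and step 5 is the first all-equal step.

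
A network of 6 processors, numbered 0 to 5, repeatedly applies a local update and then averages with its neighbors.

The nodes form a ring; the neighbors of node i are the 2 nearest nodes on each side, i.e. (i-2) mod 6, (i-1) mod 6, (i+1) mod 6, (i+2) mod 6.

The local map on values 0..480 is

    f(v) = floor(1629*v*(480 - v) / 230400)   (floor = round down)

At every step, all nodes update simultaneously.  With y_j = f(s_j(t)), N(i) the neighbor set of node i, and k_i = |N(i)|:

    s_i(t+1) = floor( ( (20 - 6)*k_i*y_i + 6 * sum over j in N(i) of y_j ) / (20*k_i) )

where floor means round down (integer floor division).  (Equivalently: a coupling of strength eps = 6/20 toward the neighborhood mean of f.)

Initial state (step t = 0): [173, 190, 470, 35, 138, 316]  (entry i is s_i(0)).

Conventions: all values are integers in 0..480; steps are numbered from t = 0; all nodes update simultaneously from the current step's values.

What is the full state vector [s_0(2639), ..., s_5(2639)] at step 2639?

Simulating step by step:
t=0: [173, 190, 470, 35, 138, 316]
t=1: [346, 338, 113, 161, 299, 346]
t=2: [329, 335, 310, 354, 365, 334]
t=3: [347, 343, 358, 322, 310, 338]
t=4: [329, 332, 319, 352, 360, 341]
t=5: [346, 345, 353, 323, 316, 333]
t=6: [330, 331, 324, 352, 357, 345]
t=7: [345, 345, 349, 323, 318, 329]
t=8: [332, 332, 329, 353, 356, 349]
t=9: [342, 343, 344, 321, 318, 325]
t=10: [336, 335, 335, 355, 358, 353]
t=11: [337, 338, 338, 317, 314, 319]
t=12: [343, 342, 343, 361, 363, 360]
t=13: [327, 328, 327, 307, 305, 308]
t=14: [356, 355, 356, 371, 373, 371]
t=15: [307, 308, 307, 288, 286, 288]
t=16: [377, 376, 377, 387, 389, 387]
t=17: [270, 272, 270, 256, 254, 256]
t=18: [400, 400, 400, 404, 404, 404]
t=19: [224, 224, 224, 218, 218, 218]
t=20: [404, 404, 404, 403, 403, 403]
t=21: [217, 217, 217, 218, 218, 218]
t=22: [403, 403, 403, 403, 403, 403]
t=23: [219, 219, 219, 219, 219, 219]
t=24: [404, 404, 404, 404, 404, 404]
t=25: [217, 217, 217, 217, 217, 217]
t=26: [403, 403, 403, 403, 403, 403]

Answer: [219, 219, 219, 219, 219, 219]
Key observation: The state at step 22, [403, 403, 403, 403, 403, 403], reappears at step 26: the system is in a cycle of period 4 from step 22 on.  Therefore the state at step 2639 equals the state at step 22 + ((2639 - 22) mod 4) = 23, which is [219, 219, 219, 219, 219, 219].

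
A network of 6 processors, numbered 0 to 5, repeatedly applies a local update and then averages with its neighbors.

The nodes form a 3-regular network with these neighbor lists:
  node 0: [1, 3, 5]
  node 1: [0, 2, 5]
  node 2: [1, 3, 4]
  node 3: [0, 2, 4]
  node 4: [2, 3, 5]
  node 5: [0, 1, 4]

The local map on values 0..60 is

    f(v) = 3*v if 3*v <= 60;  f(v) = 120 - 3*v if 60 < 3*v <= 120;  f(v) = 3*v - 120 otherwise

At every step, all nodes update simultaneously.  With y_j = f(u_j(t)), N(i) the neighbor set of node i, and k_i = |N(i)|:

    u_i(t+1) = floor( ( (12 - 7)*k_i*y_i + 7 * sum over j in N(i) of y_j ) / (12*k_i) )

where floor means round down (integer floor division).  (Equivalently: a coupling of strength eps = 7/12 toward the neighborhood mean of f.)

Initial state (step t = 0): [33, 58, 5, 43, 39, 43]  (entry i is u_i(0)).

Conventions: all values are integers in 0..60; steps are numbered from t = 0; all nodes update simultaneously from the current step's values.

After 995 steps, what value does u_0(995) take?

Answer: u_0(995) = 20
Key observation: The state at step 10, [47, 46, 46, 47, 47, 47], reappears at step 14: the system is in a cycle of period 4 from step 10 on.  Therefore the state at step 995 equals the state at step 10 + ((995 - 10) mod 4) = 11, which is [20, 19, 19, 20, 20, 20].

Derivation:
t=0: [33, 58, 5, 43, 39, 43]
t=1: [22, 31, 19, 11, 7, 18]
t=2: [44, 43, 39, 39, 36, 42]
t=3: [8, 7, 5, 6, 7, 8]
t=4: [22, 21, 17, 19, 19, 22]
t=5: [55, 54, 54, 55, 55, 55]
t=6: [44, 43, 43, 44, 44, 44]
t=7: [11, 10, 10, 11, 11, 11]
t=8: [32, 31, 31, 32, 32, 32]
t=9: [24, 25, 25, 24, 24, 24]
t=10: [47, 46, 46, 47, 47, 47]
t=11: [20, 19, 19, 20, 20, 20]
t=12: [59, 58, 58, 59, 59, 59]
t=13: [56, 55, 55, 56, 56, 56]
t=14: [47, 46, 46, 47, 47, 47]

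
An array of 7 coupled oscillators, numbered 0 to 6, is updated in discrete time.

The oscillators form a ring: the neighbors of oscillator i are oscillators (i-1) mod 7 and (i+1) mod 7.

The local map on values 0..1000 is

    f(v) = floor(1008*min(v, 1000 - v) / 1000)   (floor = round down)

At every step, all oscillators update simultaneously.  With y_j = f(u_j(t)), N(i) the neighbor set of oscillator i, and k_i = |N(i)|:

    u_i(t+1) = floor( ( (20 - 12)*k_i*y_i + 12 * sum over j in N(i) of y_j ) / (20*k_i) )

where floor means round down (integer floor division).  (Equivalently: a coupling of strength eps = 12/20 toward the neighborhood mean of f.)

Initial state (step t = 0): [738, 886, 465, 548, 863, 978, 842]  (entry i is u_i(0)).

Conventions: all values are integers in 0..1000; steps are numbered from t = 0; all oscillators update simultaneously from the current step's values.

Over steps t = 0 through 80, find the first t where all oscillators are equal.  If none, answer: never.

Answer: 26
Key observation: Synchronization is absorbing here: once all oscillators are equal they stay equal, and step 26 is the first all-equal step.

Derivation:
t=0: [738, 886, 465, 548, 863, 978, 842]  (not all equal)
t=1: [187, 265, 357, 363, 198, 97, 149]  (not all equal)
t=2: [200, 270, 333, 313, 218, 143, 145]  (not all equal)
t=3: [205, 269, 310, 292, 225, 167, 161]  (not all equal)
t=4: [212, 263, 294, 279, 229, 183, 177]  (not all equal)
t=5: [218, 258, 282, 270, 231, 196, 190]  (not all equal)
t=6: [222, 254, 273, 263, 233, 205, 201]  (not all equal)
t=7: [226, 251, 266, 258, 234, 213, 209]  (not all equal)
t=8: [229, 249, 261, 254, 236, 219, 216]  (not all equal)
t=9: [232, 247, 257, 252, 237, 224, 221]  (not all equal)
t=10: [234, 246, 254, 250, 238, 228, 226]  (not all equal)
t=11: [236, 246, 252, 249, 239, 231, 230]  (not all equal)
t=12: [238, 246, 250, 248, 240, 234, 233]  (not all equal)
t=13: [239, 246, 249, 247, 241, 236, 235]  (not all equal)
t=14: [240, 245, 248, 246, 242, 238, 237]  (not all equal)
t=15: [241, 245, 247, 246, 243, 239, 239]  (not all equal)
t=16: [242, 245, 247, 246, 243, 241, 240]  (not all equal)
t=17: [243, 245, 247, 246, 244, 242, 241]  (not all equal)
t=18: [244, 246, 247, 246, 245, 243, 242]  (not all equal)
t=19: [245, 246, 247, 247, 245, 244, 243]  (not all equal)
t=20: [245, 247, 247, 247, 246, 245, 244]  (not all equal)
t=21: [246, 247, 248, 247, 247, 246, 245]  (not all equal)
t=22: [247, 248, 248, 248, 247, 247, 246]  (not all equal)
t=23: [248, 248, 249, 248, 248, 247, 247]  (not all equal)
t=24: [248, 249, 249, 249, 248, 248, 248]  (not all equal)
t=25: [249, 249, 250, 249, 249, 249, 249]  (not all equal)
t=26: [250, 250, 250, 250, 250, 250, 250]  (all equal)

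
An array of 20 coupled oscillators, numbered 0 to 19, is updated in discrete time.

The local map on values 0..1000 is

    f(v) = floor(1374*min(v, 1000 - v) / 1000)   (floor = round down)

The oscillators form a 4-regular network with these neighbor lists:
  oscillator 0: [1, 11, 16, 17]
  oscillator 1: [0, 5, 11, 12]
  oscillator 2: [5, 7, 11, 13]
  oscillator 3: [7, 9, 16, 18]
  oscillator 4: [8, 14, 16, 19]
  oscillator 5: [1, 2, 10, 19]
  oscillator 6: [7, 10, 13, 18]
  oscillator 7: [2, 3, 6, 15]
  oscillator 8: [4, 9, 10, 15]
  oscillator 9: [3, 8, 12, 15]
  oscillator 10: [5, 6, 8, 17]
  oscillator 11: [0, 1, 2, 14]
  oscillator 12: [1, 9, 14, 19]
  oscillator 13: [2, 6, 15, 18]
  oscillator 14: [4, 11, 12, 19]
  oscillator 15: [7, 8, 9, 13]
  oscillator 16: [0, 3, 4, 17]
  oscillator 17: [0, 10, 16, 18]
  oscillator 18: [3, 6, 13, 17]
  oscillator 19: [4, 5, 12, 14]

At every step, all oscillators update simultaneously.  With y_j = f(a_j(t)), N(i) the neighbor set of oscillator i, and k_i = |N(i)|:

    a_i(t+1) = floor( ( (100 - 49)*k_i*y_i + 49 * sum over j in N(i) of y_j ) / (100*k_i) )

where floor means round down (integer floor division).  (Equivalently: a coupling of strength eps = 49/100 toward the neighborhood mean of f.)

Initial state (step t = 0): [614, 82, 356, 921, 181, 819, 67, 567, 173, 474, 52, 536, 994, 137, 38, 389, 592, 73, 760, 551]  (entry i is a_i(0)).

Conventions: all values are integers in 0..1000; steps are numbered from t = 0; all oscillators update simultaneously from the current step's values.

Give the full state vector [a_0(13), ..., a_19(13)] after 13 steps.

Answer: [478, 501, 494, 464, 471, 502, 484, 466, 457, 464, 480, 499, 498, 486, 499, 458, 463, 471, 481, 498]

Derivation:
t=0: [614, 82, 356, 921, 181, 819, 67, 567, 173, 474, 52, 536, 994, 137, 38, 389, 592, 73, 760, 551]
t=1: [442, 231, 453, 316, 305, 284, 191, 452, 305, 440, 119, 469, 179, 272, 211, 476, 406, 233, 227, 382]
t=2: [534, 392, 565, 477, 432, 398, 313, 558, 439, 522, 253, 553, 337, 416, 371, 580, 502, 363, 328, 431]
t=3: [612, 551, 590, 627, 594, 532, 461, 586, 573, 616, 431, 592, 517, 542, 536, 592, 641, 513, 493, 560]
t=4: [558, 608, 581, 538, 568, 618, 624, 567, 572, 553, 611, 573, 630, 618, 616, 568, 529, 622, 644, 614]
t=5: [590, 546, 566, 610, 583, 533, 525, 586, 585, 597, 535, 574, 529, 533, 540, 586, 618, 543, 518, 533]
t=6: [576, 616, 602, 555, 581, 632, 639, 577, 576, 566, 630, 594, 629, 630, 621, 575, 548, 612, 638, 632]
t=7: [570, 532, 541, 592, 566, 513, 509, 570, 573, 583, 518, 550, 522, 519, 528, 575, 598, 542, 516, 515]
t=8: [600, 638, 632, 577, 604, 659, 659, 600, 594, 583, 650, 622, 644, 649, 641, 592, 572, 623, 648, 654]
t=9: [539, 501, 504, 564, 536, 478, 482, 538, 548, 559, 491, 515, 498, 492, 499, 550, 568, 520, 497, 486]
t=10: [641, 672, 669, 613, 639, 666, 664, 636, 627, 617, 661, 668, 672, 668, 674, 625, 612, 652, 665, 666]
t=11: [486, 456, 460, 518, 491, 457, 465, 495, 506, 514, 471, 458, 459, 464, 455, 506, 516, 482, 470, 460]
t=12: [656, 632, 637, 663, 662, 630, 644, 666, 672, 664, 649, 633, 633, 642, 632, 671, 665, 659, 647, 635]
t=13: [478, 501, 494, 464, 471, 502, 484, 466, 457, 464, 480, 499, 498, 486, 499, 458, 463, 471, 481, 498]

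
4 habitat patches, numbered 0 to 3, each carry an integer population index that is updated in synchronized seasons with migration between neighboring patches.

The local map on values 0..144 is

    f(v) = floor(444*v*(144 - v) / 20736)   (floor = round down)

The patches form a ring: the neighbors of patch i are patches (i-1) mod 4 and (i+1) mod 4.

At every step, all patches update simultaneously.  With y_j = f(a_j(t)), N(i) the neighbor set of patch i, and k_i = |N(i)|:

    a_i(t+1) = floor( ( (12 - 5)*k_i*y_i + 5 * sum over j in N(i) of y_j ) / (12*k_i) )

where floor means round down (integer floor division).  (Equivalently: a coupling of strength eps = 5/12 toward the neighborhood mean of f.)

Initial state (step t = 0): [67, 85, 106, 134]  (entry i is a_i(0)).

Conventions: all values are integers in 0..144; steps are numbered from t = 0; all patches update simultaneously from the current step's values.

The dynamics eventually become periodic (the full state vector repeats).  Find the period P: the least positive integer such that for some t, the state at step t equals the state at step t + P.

Simulating step by step:
t=0: [67, 85, 106, 134]
t=1: [92, 103, 78, 57]
t=2: [100, 96, 105, 106]
t=3: [93, 94, 89, 87]
t=4: [101, 101, 103, 104]
t=5: [91, 91, 90, 89]
t=6: [103, 103, 103, 103]
t=7: [90, 90, 90, 90]
t=8: [104, 104, 104, 104]
t=9: [89, 89, 89, 89]
t=10: [104, 104, 104, 104]

Answer: 2
Key observation: The state at step 8, [104, 104, 104, 104], reappears at step 10 — and no state repeats earlier — so the cycle the system enters has period 2.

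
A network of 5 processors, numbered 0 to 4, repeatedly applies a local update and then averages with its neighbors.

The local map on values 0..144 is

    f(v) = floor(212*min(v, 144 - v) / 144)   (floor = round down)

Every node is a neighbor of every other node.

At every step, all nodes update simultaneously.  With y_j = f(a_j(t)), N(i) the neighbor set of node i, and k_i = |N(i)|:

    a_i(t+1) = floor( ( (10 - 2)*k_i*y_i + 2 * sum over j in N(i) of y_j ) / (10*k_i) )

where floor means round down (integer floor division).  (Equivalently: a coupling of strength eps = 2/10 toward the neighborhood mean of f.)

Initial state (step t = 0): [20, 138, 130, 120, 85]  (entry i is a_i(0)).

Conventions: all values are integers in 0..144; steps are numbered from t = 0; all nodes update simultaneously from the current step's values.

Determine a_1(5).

Answer: a_1(5) = 97

Derivation:
t=0: [20, 138, 130, 120, 85]
t=1: [30, 14, 23, 35, 73]
t=2: [45, 27, 37, 50, 90]
t=3: [65, 44, 56, 70, 74]
t=4: [93, 70, 83, 99, 99]
t=5: [76, 97, 86, 69, 69]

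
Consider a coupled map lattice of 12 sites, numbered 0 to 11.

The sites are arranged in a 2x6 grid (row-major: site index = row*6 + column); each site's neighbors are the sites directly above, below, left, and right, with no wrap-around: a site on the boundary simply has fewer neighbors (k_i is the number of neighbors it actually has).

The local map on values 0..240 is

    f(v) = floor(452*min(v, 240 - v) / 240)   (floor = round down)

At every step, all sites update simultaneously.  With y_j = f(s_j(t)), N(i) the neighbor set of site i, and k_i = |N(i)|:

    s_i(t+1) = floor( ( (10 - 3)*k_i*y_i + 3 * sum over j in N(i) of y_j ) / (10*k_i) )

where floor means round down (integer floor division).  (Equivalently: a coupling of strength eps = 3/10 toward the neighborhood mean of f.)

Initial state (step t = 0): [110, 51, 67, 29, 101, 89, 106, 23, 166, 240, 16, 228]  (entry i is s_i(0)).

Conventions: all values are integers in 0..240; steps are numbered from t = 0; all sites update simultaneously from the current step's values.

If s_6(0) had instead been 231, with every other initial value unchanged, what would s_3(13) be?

Simulating step by step:
t=0: [110, 51, 67, 29, 101, 89, 231, 23, 166, 240, 16, 228]
t=1: [161, 104, 117, 69, 158, 148, 48, 55, 114, 22, 42, 44]
t=2: [146, 183, 207, 131, 145, 156, 100, 122, 186, 70, 83, 95]
t=3: [168, 121, 84, 180, 176, 164, 191, 195, 112, 137, 157, 171]
t=4: [141, 194, 165, 126, 125, 137, 97, 111, 190, 183, 153, 135]
t=5: [170, 113, 138, 196, 208, 197, 186, 182, 111, 122, 166, 191]
t=6: [138, 191, 184, 104, 72, 78, 106, 128, 198, 198, 134, 97]
t=7: [178, 115, 110, 168, 148, 149, 199, 184, 94, 102, 178, 179]
t=8: [125, 194, 197, 151, 163, 162, 87, 120, 174, 177, 129, 122]
t=9: [188, 112, 93, 151, 153, 157, 180, 195, 129, 132, 194, 208]
t=10: [116, 182, 181, 171, 155, 142, 106, 112, 192, 188, 102, 78]
t=11: [198, 130, 110, 127, 162, 174, 203, 186, 104, 109, 174, 158]
t=12: [96, 183, 206, 204, 148, 131, 75, 117, 187, 196, 137, 145]
t=13: [163, 121, 72, 78, 167, 196, 158, 188, 105, 93, 178, 184]

Answer: s_3(13) = 78
Key observation: This trace re-runs the system from the modified initial state.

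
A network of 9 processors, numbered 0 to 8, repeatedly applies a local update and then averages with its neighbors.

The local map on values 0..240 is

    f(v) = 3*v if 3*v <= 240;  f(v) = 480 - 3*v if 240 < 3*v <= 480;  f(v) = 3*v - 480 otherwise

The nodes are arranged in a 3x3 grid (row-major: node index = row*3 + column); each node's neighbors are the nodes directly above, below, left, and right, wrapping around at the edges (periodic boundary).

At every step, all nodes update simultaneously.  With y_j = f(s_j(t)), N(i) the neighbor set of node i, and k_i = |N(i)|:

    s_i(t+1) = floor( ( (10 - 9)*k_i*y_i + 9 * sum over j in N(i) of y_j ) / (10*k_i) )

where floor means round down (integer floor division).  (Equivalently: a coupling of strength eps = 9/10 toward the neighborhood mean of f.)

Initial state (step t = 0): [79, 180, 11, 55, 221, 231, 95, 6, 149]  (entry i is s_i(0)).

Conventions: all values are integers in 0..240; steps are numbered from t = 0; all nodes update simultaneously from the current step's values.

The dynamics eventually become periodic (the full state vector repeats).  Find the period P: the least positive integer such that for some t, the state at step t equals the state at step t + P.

Simulating step by step:
t=0: [79, 180, 11, 55, 221, 231, 95, 6, 149]
t=1: [125, 111, 125, 202, 120, 114, 121, 107, 106]
t=2: [121, 124, 134, 120, 140, 129, 135, 138, 132]
t=3: [97, 83, 98, 89, 93, 86, 94, 80, 78]
t=4: [205, 206, 215, 203, 223, 209, 216, 218, 213]
t=5: [148, 162, 146, 156, 151, 159, 151, 164, 163]
t=6: [23, 26, 16, 22, 10, 20, 18, 16, 19]
t=7: [62, 51, 64, 54, 59, 51, 59, 54, 52]
t=8: [172, 176, 165, 172, 159, 169, 167, 165, 169]
t=9: [30, 20, 32, 23, 28, 20, 27, 23, 20]
t=10: [77, 82, 70, 77, 66, 75, 72, 71, 74]
t=11: [223, 215, 226, 218, 222, 216, 223, 217, 216]
t=12: [182, 183, 175, 182, 171, 180, 176, 176, 180]
t=13: [57, 50, 61, 53, 57, 51, 58, 52, 51]
t=14: [166, 168, 159, 166, 156, 165, 161, 161, 165]
t=15: [12, 10, 16, 12, 14, 12, 12, 12, 6]
t=16: [37, 39, 31, 37, 35, 36, 31, 31, 36]
t=17: [104, 102, 109, 104, 107, 104, 104, 104, 97]
t=18: [165, 163, 172, 165, 168, 167, 172, 172, 166]
t=19: [23, 25, 17, 23, 20, 23, 22, 23, 30]
t=20: [65, 63, 73, 66, 69, 67, 73, 72, 66]
t=21: [205, 207, 198, 204, 201, 205, 203, 204, 212]
t=22: [129, 127, 138, 130, 133, 131, 137, 136, 130]
t=23: [82, 80, 89, 83, 86, 82, 84, 83, 75]
t=24: [228, 226, 231, 229, 232, 223, 230, 228, 226]
t=25: [206, 208, 198, 204, 201, 206, 203, 205, 203]
t=26: [130, 129, 134, 132, 135, 125, 133, 131, 129]
t=27: [84, 83, 93, 87, 90, 84, 87, 85, 88]
t=28: [218, 217, 223, 221, 224, 213, 221, 219, 218]
t=29: [180, 181, 171, 177, 174, 181, 177, 179, 176]
t=30: [50, 49, 55, 53, 56, 45, 53, 51, 50]
t=31: [156, 157, 147, 153, 150, 157, 153, 155, 152]
t=32: [21, 22, 16, 18, 15, 26, 18, 20, 21]
t=33: [56, 55, 65, 59, 62, 55, 59, 57, 60]
t=34: [177, 178, 172, 174, 171, 182, 174, 176, 177]
t=35: [44, 43, 53, 47, 50, 43, 47, 45, 48]
t=36: [141, 142, 136, 138, 135, 146, 138, 140, 141]
t=37: [63, 64, 54, 60, 57, 64, 60, 62, 59]
t=38: [179, 178, 184, 182, 185, 174, 182, 180, 179]
t=39: [63, 64, 54, 60, 57, 64, 60, 62, 59]

Answer: 2
Key observation: The state at step 37, [63, 64, 54, 60, 57, 64, 60, 62, 59], reappears at step 39 — and no state repeats earlier — so the cycle the system enters has period 2.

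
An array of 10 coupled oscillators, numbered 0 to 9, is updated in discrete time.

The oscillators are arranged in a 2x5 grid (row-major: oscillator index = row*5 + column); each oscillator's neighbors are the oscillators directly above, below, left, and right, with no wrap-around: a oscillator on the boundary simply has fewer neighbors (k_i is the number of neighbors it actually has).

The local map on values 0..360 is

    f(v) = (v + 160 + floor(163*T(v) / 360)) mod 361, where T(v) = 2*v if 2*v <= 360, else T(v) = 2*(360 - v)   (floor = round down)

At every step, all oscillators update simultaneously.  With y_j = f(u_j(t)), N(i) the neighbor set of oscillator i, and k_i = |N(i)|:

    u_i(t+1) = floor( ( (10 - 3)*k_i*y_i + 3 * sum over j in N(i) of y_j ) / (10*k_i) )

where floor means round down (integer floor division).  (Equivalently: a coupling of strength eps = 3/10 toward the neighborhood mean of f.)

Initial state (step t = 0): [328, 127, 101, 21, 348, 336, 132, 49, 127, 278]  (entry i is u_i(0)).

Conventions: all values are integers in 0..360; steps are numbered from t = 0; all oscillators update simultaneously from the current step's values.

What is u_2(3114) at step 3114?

Simulating step by step:
t=0: [328, 127, 101, 21, 348, 336, 132, 49, 127, 278]
t=1: [138, 84, 295, 195, 162, 139, 80, 221, 89, 135]
t=2: [100, 276, 167, 158, 104, 100, 271, 180, 264, 104]
t=3: [320, 167, 121, 132, 319, 320, 169, 141, 164, 326]
t=4: [149, 112, 43, 64, 139, 149, 118, 73, 104, 148]
t=5: [71, 43, 227, 262, 98, 73, 55, 271, 316, 119]
t=6: [287, 239, 156, 168, 268, 293, 253, 161, 140, 92]
t=7: [151, 142, 104, 114, 173, 151, 144, 104, 101, 266]
t=8: [83, 100, 294, 95, 114, 84, 102, 328, 298, 177]
t=9: [323, 327, 191, 270, 82, 324, 330, 174, 170, 120]
t=10: [155, 153, 143, 163, 247, 155, 153, 133, 116, 84]
t=11: [93, 88, 74, 100, 167, 93, 86, 54, 62, 249]
t=12: [335, 325, 304, 314, 156, 334, 318, 273, 270, 162]
t=13: [155, 154, 153, 147, 106, 155, 154, 150, 146, 111]
t=14: [93, 92, 88, 72, 13, 93, 91, 84, 71, 18]
t=15: [336, 334, 324, 288, 202, 336, 332, 319, 287, 207]
t=16: [156, 155, 154, 151, 145, 156, 155, 154, 151, 145]
t=17: [95, 94, 91, 85, 76, 95, 94, 91, 85, 76]
t=18: [340, 338, 332, 320, 306, 340, 338, 332, 320, 306]
t=19: [156, 156, 155, 154, 153, 156, 156, 155, 154, 153]
t=20: [96, 95, 94, 92, 90, 96, 95, 94, 92, 90]
t=21: [341, 340, 338, 335, 331, 341, 340, 338, 335, 331]
t=22: [157, 156, 156, 156, 156, 157, 156, 156, 156, 156]
t=23: [97, 96, 96, 96, 96, 97, 96, 96, 96, 96]
t=24: [343, 342, 342, 342, 342, 343, 342, 342, 342, 342]
t=25: [157, 157, 157, 157, 157, 157, 157, 157, 157, 157]
t=26: [98, 98, 98, 98, 98, 98, 98, 98, 98, 98]
t=27: [346, 346, 346, 346, 346, 346, 346, 346, 346, 346]
t=28: [157, 157, 157, 157, 157, 157, 157, 157, 157, 157]

Answer: u_2(3114) = 346
Key observation: The state at step 25, [157, 157, 157, 157, 157, 157, 157, 157, 157, 157], reappears at step 28: the system is in a cycle of period 3 from step 25 on.  Therefore the state at step 3114 equals the state at step 25 + ((3114 - 25) mod 3) = 27, which is [346, 346, 346, 346, 346, 346, 346, 346, 346, 346].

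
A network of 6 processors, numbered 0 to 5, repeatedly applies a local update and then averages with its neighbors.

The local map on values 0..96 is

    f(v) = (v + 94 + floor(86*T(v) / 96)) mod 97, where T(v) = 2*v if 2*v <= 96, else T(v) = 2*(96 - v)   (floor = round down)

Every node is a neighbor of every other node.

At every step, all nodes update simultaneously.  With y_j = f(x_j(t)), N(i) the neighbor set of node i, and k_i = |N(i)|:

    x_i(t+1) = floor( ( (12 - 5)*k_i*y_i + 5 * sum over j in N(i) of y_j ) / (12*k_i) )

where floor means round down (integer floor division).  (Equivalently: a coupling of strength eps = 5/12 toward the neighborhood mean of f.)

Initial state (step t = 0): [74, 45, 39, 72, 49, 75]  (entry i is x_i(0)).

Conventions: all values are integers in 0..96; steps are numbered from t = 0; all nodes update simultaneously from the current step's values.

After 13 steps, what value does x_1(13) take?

Answer: x_1(13) = 42

Derivation:
t=0: [74, 45, 39, 72, 49, 75]
t=1: [15, 21, 12, 16, 25, 14]
t=2: [41, 49, 37, 42, 55, 40]
t=3: [15, 25, 10, 17, 22, 14]
t=4: [41, 55, 34, 44, 51, 40]
t=5: [23, 30, 61, 27, 31, 21]
t=6: [61, 71, 42, 67, 72, 58]
t=7: [21, 17, 18, 18, 17, 22]
t=8: [52, 46, 48, 48, 46, 53]
t=9: [30, 29, 32, 32, 29, 30]
t=10: [80, 79, 83, 83, 79, 80]
t=11: [7, 8, 6, 6, 8, 7]
t=12: [16, 17, 14, 14, 17, 16]
t=13: [40, 42, 38, 38, 42, 40]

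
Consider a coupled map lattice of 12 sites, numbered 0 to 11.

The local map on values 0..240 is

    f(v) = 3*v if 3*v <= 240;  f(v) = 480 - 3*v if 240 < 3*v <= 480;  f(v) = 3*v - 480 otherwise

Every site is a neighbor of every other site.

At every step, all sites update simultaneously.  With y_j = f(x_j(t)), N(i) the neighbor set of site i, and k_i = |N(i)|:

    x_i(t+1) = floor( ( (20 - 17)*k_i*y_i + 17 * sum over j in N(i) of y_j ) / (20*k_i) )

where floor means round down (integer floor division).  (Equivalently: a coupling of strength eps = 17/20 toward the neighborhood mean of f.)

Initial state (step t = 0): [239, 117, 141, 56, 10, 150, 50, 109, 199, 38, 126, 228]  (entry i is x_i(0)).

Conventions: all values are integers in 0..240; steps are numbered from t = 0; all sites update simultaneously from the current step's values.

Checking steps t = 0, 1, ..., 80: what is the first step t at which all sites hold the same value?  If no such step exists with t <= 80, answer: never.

Answer: 3
Key observation: Synchronization is absorbing here: once all sites are equal they stay equal, and step 3 is the first all-equal step.

Derivation:
t=0: [239, 117, 141, 56, 10, 150, 50, 109, 199, 38, 126, 228]  (not all equal)
t=1: [132, 124, 119, 127, 117, 117, 126, 126, 123, 123, 122, 130]  (not all equal)
t=2: [106, 108, 109, 107, 109, 109, 108, 108, 108, 108, 108, 107]  (not all equal)
t=3: [156, 156, 156, 156, 156, 156, 156, 156, 156, 156, 156, 156]  (all equal)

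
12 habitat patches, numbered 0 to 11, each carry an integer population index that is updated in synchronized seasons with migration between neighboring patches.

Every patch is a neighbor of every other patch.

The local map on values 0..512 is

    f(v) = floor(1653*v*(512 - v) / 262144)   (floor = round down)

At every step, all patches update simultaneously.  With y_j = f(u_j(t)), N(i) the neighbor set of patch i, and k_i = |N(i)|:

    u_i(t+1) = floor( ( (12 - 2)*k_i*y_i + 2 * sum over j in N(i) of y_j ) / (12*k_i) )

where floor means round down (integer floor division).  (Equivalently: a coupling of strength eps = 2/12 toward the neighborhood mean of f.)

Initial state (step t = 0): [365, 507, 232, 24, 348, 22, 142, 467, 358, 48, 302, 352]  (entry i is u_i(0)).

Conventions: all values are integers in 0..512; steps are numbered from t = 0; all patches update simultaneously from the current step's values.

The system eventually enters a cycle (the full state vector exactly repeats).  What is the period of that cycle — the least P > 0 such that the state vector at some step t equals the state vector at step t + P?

Answer: 2
Key observation: The state at step 21, [413, 413, 413, 413, 413, 413, 413, 413, 413, 413, 413, 413], reappears at step 23 — and no state repeats earlier — so the cycle the system enters has period 2.

Derivation:
t=0: [365, 507, 232, 24, 348, 22, 142, 467, 358, 48, 302, 352]
t=1: [321, 57, 379, 104, 338, 99, 315, 152, 328, 159, 371, 335]
t=2: [375, 192, 318, 278, 362, 269, 379, 341, 370, 348, 328, 364]
t=3: [330, 382, 384, 401, 345, 403, 325, 366, 336, 359, 376, 343]
t=4: [370, 317, 314, 290, 358, 287, 374, 336, 365, 344, 324, 359]
t=5: [337, 384, 387, 398, 350, 399, 332, 371, 343, 364, 380, 349]
t=6: [364, 313, 310, 294, 352, 292, 368, 329, 359, 337, 319, 353]
t=7: [344, 388, 389, 398, 358, 398, 340, 377, 350, 371, 385, 356]
t=8: [357, 307, 305, 293, 343, 293, 360, 321, 351, 328, 311, 345]
t=9: [353, 392, 394, 399, 367, 399, 351, 384, 360, 379, 391, 365]
t=10: [346, 299, 297, 290, 331, 290, 348, 310, 339, 317, 301, 334]
t=11: [366, 398, 399, 401, 378, 401, 363, 392, 372, 388, 397, 376]
t=12: [330, 289, 287, 284, 316, 284, 334, 297, 323, 303, 290, 318]
t=13: [381, 404, 404, 405, 391, 405, 377, 400, 386, 398, 403, 390]
t=14: [309, 277, 277, 276, 296, 276, 314, 283, 303, 286, 278, 298]
t=15: [396, 409, 409, 409, 403, 409, 394, 407, 400, 406, 409, 402]
t=16: [286, 266, 266, 266, 275, 266, 289, 269, 280, 271, 266, 277]
t=17: [407, 411, 411, 411, 410, 411, 406, 411, 409, 410, 411, 410]
t=18: [267, 261, 261, 261, 263, 261, 269, 261, 264, 263, 261, 263]
t=19: [412, 412, 412, 412, 412, 412, 412, 412, 412, 412, 412, 412]
t=20: [259, 259, 259, 259, 259, 259, 259, 259, 259, 259, 259, 259]
t=21: [413, 413, 413, 413, 413, 413, 413, 413, 413, 413, 413, 413]
t=22: [257, 257, 257, 257, 257, 257, 257, 257, 257, 257, 257, 257]
t=23: [413, 413, 413, 413, 413, 413, 413, 413, 413, 413, 413, 413]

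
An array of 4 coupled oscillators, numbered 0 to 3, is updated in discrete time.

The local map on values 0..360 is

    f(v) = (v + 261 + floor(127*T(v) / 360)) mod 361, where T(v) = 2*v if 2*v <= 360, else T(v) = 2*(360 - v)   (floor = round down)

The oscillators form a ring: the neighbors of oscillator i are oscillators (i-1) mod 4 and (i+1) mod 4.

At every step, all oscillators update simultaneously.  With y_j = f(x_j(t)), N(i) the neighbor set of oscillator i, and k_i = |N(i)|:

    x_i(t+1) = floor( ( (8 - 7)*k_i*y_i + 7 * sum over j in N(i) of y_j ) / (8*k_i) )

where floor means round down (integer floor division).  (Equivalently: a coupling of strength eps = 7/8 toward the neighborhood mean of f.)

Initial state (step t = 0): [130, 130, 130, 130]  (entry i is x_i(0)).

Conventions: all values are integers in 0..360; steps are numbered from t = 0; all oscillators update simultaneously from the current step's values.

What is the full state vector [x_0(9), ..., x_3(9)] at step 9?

Answer: [218, 218, 218, 218]

Derivation:
t=0: [130, 130, 130, 130]
t=1: [121, 121, 121, 121]
t=2: [106, 106, 106, 106]
t=3: [80, 80, 80, 80]
t=4: [36, 36, 36, 36]
t=5: [322, 322, 322, 322]
t=6: [248, 248, 248, 248]
t=7: [227, 227, 227, 227]
t=8: [220, 220, 220, 220]
t=9: [218, 218, 218, 218]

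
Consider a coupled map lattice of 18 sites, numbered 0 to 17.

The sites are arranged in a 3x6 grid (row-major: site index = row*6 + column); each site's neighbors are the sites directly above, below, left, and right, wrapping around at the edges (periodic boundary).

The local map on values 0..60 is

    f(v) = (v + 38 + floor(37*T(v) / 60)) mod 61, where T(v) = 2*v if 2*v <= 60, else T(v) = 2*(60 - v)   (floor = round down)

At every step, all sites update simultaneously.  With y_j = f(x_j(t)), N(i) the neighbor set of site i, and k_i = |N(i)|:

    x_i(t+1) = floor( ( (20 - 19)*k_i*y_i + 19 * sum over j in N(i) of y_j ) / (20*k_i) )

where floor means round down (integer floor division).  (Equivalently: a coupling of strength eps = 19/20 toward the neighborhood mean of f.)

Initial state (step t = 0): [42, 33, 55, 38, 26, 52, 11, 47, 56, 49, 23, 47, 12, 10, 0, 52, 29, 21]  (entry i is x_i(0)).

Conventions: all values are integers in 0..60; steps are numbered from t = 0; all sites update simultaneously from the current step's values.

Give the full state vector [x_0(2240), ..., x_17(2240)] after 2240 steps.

Answer: [41, 41, 41, 41, 41, 41, 41, 41, 41, 41, 41, 41, 41, 41, 41, 41, 41, 41]
Key observation: The state at step 4, [41, 41, 41, 41, 41, 41, 41, 41, 41, 41, 41, 41, 41, 41, 41, 41, 41, 41], reappears at step 5: the system is in a cycle of period 1 from step 4 on.  Therefore the state at step 2240 equals the state at step 4 + ((2240 - 4) mod 1) = 4, which is [41, 41, 41, 41, 41, 41, 41, 41, 41, 41, 41, 41, 41, 41, 41, 41, 41, 41].

Derivation:
t=0: [42, 33, 55, 38, 26, 52, 11, 47, 56, 49, 23, 47, 12, 10, 0, 52, 29, 21]
t=1: [22, 44, 39, 37, 37, 34, 29, 35, 38, 36, 38, 23, 29, 32, 42, 39, 31, 30]
t=2: [40, 38, 41, 41, 42, 35, 34, 41, 41, 41, 38, 41, 38, 41, 41, 41, 42, 39]
t=3: [42, 41, 41, 41, 41, 41, 41, 41, 41, 41, 41, 41, 41, 41, 41, 41, 41, 41]
t=4: [41, 41, 41, 41, 41, 41, 41, 41, 41, 41, 41, 41, 41, 41, 41, 41, 41, 41]
t=5: [41, 41, 41, 41, 41, 41, 41, 41, 41, 41, 41, 41, 41, 41, 41, 41, 41, 41]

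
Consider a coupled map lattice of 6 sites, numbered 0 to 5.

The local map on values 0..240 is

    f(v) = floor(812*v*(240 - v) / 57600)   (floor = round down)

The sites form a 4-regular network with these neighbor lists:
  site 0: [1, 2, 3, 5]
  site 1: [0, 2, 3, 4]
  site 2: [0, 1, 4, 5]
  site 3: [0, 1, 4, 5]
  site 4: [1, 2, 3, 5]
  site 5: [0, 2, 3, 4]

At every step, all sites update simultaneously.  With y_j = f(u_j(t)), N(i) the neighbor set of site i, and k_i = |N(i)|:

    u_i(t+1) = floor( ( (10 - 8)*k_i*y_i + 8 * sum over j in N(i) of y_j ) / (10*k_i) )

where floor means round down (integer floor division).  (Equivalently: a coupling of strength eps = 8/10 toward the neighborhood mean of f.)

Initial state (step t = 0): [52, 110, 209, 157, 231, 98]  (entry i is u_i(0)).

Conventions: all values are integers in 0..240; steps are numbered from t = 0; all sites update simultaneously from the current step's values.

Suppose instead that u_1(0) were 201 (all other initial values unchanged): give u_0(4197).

Simulating step by step:
t=0: [52, 201, 209, 157, 231, 98]
t=1: [143, 110, 112, 131, 121, 127]
t=2: [200, 200, 200, 200, 201, 200]
t=3: [112, 111, 111, 111, 111, 111]
t=4: [201, 201, 201, 201, 201, 201]
t=5: [110, 110, 110, 110, 110, 110]
t=6: [201, 201, 201, 201, 201, 201]

Answer: u_0(4197) = 110
Key observation: The state at step 4, [201, 201, 201, 201, 201, 201], reappears at step 6: the system is in a cycle of period 2 from step 4 on.  Therefore the state at step 4197 equals the state at step 4 + ((4197 - 4) mod 2) = 5, which is [110, 110, 110, 110, 110, 110].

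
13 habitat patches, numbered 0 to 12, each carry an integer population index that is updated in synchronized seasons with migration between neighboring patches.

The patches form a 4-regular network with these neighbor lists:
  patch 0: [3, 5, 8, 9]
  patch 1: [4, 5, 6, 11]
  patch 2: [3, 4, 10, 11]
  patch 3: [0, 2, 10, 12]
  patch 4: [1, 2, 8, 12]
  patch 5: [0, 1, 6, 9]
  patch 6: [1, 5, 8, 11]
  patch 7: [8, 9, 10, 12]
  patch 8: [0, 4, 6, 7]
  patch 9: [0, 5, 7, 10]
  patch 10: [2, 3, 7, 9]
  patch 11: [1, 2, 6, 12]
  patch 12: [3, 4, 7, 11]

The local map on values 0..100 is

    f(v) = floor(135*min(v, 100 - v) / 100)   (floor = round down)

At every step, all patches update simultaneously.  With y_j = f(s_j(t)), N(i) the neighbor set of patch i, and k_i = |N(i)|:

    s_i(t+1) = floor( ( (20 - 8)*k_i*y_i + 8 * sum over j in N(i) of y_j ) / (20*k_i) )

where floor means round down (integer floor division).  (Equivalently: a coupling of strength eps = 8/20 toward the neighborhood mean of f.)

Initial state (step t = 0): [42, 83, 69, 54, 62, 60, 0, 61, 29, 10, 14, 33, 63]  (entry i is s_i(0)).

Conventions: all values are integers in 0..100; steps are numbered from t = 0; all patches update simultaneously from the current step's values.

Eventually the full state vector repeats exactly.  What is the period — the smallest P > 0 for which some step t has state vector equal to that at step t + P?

Simulating step by step:
t=0: [42, 83, 69, 54, 62, 60, 0, 61, 29, 10, 14, 33, 63]
t=1: [50, 28, 42, 53, 45, 41, 15, 43, 39, 25, 27, 37, 50]
t=2: [60, 40, 54, 60, 57, 48, 31, 53, 51, 41, 42, 47, 63]
t=3: [56, 55, 60, 54, 57, 58, 49, 60, 61, 56, 57, 58, 53]
t=4: [58, 59, 55, 60, 57, 58, 62, 55, 54, 58, 57, 57, 60]
t=5: [56, 55, 58, 55, 57, 55, 53, 59, 59, 56, 57, 56, 55]
t=6: [58, 60, 57, 59, 57, 60, 61, 56, 56, 58, 57, 59, 59]
t=7: [56, 54, 57, 55, 57, 54, 53, 58, 57, 56, 57, 54, 55]
t=8: [59, 61, 58, 59, 58, 61, 62, 57, 58, 58, 58, 61, 59]
t=9: [54, 52, 55, 55, 55, 52, 51, 57, 55, 55, 56, 52, 55]
t=10: [61, 63, 60, 60, 60, 63, 64, 58, 60, 60, 59, 63, 60]
t=11: [52, 49, 53, 53, 53, 49, 48, 55, 53, 53, 54, 49, 53]
t=12: [63, 65, 63, 63, 63, 65, 64, 61, 62, 63, 62, 65, 63]
t=13: [49, 47, 49, 49, 49, 47, 48, 51, 50, 49, 50, 47, 49]
t=14: [65, 63, 65, 66, 65, 63, 64, 66, 66, 65, 66, 63, 65]
t=15: [46, 48, 46, 45, 47, 48, 48, 45, 45, 46, 45, 48, 46]
t=16: [61, 63, 61, 60, 62, 63, 63, 60, 60, 61, 60, 63, 61]
t=17: [52, 49, 52, 53, 51, 49, 49, 53, 53, 52, 53, 49, 52]
t=18: [64, 66, 64, 63, 65, 65, 65, 63, 63, 64, 63, 65, 64]
t=19: [48, 45, 48, 48, 47, 47, 47, 48, 48, 48, 48, 47, 48]
t=20: [63, 61, 63, 64, 63, 62, 62, 64, 63, 63, 64, 62, 63]
t=21: [49, 51, 49, 48, 49, 50, 50, 48, 49, 49, 48, 50, 49]
t=22: [65, 66, 65, 64, 66, 66, 66, 64, 65, 65, 64, 66, 65]
t=23: [46, 45, 46, 47, 45, 45, 45, 47, 46, 47, 47, 45, 46]
t=24: [62, 60, 61, 62, 60, 60, 60, 62, 61, 62, 62, 60, 61]
t=25: [51, 54, 52, 51, 53, 53, 53, 51, 52, 51, 51, 53, 52]
t=26: [65, 62, 64, 65, 63, 63, 63, 65, 64, 65, 65, 63, 64]
t=27: [47, 50, 48, 47, 48, 48, 49, 47, 48, 47, 47, 49, 48]
t=28: [63, 66, 64, 63, 64, 64, 65, 63, 64, 63, 63, 65, 64]
t=29: [48, 46, 48, 48, 47, 47, 47, 48, 48, 48, 48, 47, 48]
t=30: [63, 62, 63, 64, 63, 63, 63, 64, 63, 63, 64, 63, 63]
t=31: [48, 50, 48, 48, 49, 49, 49, 48, 48, 48, 48, 49, 48]
t=32: [64, 66, 64, 64, 65, 65, 65, 64, 64, 64, 64, 65, 64]
t=33: [47, 45, 47, 48, 47, 47, 46, 48, 47, 47, 48, 47, 47]
t=34: [63, 61, 63, 63, 62, 62, 62, 63, 63, 63, 63, 62, 63]
t=35: [49, 51, 49, 49, 50, 50, 50, 49, 49, 49, 49, 50, 49]
t=36: [66, 66, 66, 66, 66, 66, 66, 66, 66, 66, 66, 66, 66]
t=37: [45, 45, 45, 45, 45, 45, 45, 45, 45, 45, 45, 45, 45]
t=38: [60, 60, 60, 60, 60, 60, 60, 60, 60, 60, 60, 60, 60]
t=39: [54, 54, 54, 54, 54, 54, 54, 54, 54, 54, 54, 54, 54]
t=40: [62, 62, 62, 62, 62, 62, 62, 62, 62, 62, 62, 62, 62]
t=41: [51, 51, 51, 51, 51, 51, 51, 51, 51, 51, 51, 51, 51]
t=42: [66, 66, 66, 66, 66, 66, 66, 66, 66, 66, 66, 66, 66]

Answer: 6
Key observation: The state at step 36, [66, 66, 66, 66, 66, 66, 66, 66, 66, 66, 66, 66, 66], reappears at step 42 — and no state repeats earlier — so the cycle the system enters has period 6.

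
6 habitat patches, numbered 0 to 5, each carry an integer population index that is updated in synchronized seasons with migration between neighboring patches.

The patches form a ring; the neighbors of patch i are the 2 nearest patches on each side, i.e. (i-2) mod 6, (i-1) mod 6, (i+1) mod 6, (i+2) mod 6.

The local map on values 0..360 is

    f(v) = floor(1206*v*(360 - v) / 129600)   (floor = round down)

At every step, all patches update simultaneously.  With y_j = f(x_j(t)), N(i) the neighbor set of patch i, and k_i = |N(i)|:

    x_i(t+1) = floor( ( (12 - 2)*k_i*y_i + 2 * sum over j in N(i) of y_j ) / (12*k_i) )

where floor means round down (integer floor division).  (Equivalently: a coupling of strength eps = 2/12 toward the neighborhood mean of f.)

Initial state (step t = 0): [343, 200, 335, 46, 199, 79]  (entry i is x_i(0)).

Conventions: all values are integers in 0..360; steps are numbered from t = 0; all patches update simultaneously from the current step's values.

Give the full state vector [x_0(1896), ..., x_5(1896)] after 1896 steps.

Answer: [169, 168, 168, 167, 168, 168]
Key observation: The state at step 25, [300, 299, 299, 299, 299, 299], reappears at step 29: the system is in a cycle of period 4 from step 25 on.  Therefore the state at step 1896 equals the state at step 25 + ((1896 - 25) mod 4) = 28, which is [169, 168, 168, 167, 168, 168].

Derivation:
t=0: [343, 200, 335, 46, 199, 79]
t=1: [81, 267, 96, 148, 267, 204]
t=2: [216, 235, 235, 283, 235, 286]
t=3: [283, 267, 270, 210, 267, 206]
t=4: [209, 234, 228, 285, 234, 285]
t=5: [286, 268, 276, 207, 268, 208]
t=6: [203, 232, 218, 285, 232, 284]
t=7: [290, 270, 283, 208, 270, 210]
t=8: [196, 229, 207, 284, 229, 283]
t=9: [293, 273, 289, 210, 273, 212]
t=10: [190, 224, 196, 282, 224, 280]
t=11: [294, 277, 293, 214, 277, 217]
t=12: [187, 216, 189, 279, 216, 277]
t=13: [296, 283, 295, 220, 283, 222]
t=14: [182, 206, 184, 274, 206, 273]
t=15: [297, 289, 297, 228, 289, 230]
t=16: [179, 196, 179, 268, 196, 266]
t=17: [297, 293, 297, 237, 293, 240]
t=18: [178, 188, 178, 259, 188, 257]
t=19: [298, 295, 298, 250, 295, 252]
t=20: [175, 183, 175, 245, 183, 243]
t=21: [299, 297, 299, 266, 297, 268]
t=22: [171, 178, 172, 224, 178, 222]
t=23: [299, 299, 299, 285, 299, 286]
t=24: [170, 171, 170, 194, 171, 192]
t=25: [300, 299, 299, 299, 299, 299]
t=26: [167, 168, 168, 169, 168, 168]
t=27: [299, 299, 299, 300, 299, 299]
t=28: [169, 168, 168, 167, 168, 168]
t=29: [300, 299, 299, 299, 299, 299]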